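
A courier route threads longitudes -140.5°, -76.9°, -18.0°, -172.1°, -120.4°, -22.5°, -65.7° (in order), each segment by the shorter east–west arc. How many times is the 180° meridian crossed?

0

Leg 1: -140.5° → -76.9°, shortest Δλ = 63.6° (east) — does not cross 180°.
Leg 2: -76.9° → -18.0°, shortest Δλ = 58.9° (east) — does not cross 180°.
Leg 3: -18.0° → -172.1°, shortest Δλ = -154.1° (west) — does not cross 180°.
Leg 4: -172.1° → -120.4°, shortest Δλ = 51.7° (east) — does not cross 180°.
Leg 5: -120.4° → -22.5°, shortest Δλ = 97.9° (east) — does not cross 180°.
Leg 6: -22.5° → -65.7°, shortest Δλ = -43.2° (west) — does not cross 180°.
Total crossings: 0.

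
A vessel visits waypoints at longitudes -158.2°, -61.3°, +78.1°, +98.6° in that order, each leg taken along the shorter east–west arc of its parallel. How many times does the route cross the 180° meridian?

Leg 1: -158.2° → -61.3°, shortest Δλ = 96.9° (east) — does not cross 180°.
Leg 2: -61.3° → +78.1°, shortest Δλ = 139.4° (east) — does not cross 180°.
Leg 3: +78.1° → +98.6°, shortest Δλ = 20.5° (east) — does not cross 180°.
Total crossings: 0.

0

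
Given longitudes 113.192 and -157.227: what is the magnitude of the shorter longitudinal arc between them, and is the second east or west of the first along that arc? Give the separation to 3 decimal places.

89.581° east

Raw difference: -157.227 − 113.192 = -270.419°.
Normalise into (−180°, 180°]: -270.419° + 360° = 89.581°.
Positive ⇒ the second point lies to the east; separation 89.581°.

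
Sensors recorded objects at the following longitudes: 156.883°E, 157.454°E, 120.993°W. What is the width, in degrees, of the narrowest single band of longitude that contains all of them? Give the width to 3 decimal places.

82.124°

Sort the longitudes: -120.993°, +156.883°, +157.454°.
Eastward gaps between consecutive values (wrapping around): 277.876°, 0.571°, 81.553°.
Largest gap = 277.876° ⇒ minimal covering band is its complement: 360° − 277.876° = 82.124°.
Band runs from +156.883° eastward to -120.993°, crossing the antimeridian.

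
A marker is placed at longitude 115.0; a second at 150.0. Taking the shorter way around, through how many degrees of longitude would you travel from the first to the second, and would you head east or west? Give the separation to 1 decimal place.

Raw difference: 150.0 − 115.0 = 35.0°.
Normalise into (−180°, 180°]: 35.0° stays 35.0°.
Positive ⇒ the second point lies to the east; separation 35.0°.

35.0° east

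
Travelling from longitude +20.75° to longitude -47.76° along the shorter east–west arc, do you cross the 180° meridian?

No

Signed shortest Δλ = ((-47.76 − 20.75 + 180) mod 360) − 180 = -68.51°.
Going west by 68.51° from +20.75° reaches -47.76° without touching 180°.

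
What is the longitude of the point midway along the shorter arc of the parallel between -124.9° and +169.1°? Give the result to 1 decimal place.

Signed shortest Δλ from -124.9° to +169.1° is -66.0°.
Midpoint longitude = -124.9° + (-66.0°)/2 = -124.9° − 33.0° = -157.9°.
(The naïve average (-124.9 + +169.1)/2 = 22.1° is on the wrong side of the globe.)

-157.9°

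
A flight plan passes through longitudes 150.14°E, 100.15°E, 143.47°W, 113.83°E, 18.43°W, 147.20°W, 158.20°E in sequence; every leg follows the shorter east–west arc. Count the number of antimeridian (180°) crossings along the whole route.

Leg 1: +150.14° → +100.15°, shortest Δλ = -49.99° (west) — does not cross 180°.
Leg 2: +100.15° → -143.47°, shortest Δλ = 116.38° (east) — crosses 180°.
Leg 3: -143.47° → +113.83°, shortest Δλ = -102.7° (west) — crosses 180°.
Leg 4: +113.83° → -18.43°, shortest Δλ = -132.26° (west) — does not cross 180°.
Leg 5: -18.43° → -147.20°, shortest Δλ = -128.77° (west) — does not cross 180°.
Leg 6: -147.20° → +158.20°, shortest Δλ = -54.6° (west) — crosses 180°.
Total crossings: 3.

3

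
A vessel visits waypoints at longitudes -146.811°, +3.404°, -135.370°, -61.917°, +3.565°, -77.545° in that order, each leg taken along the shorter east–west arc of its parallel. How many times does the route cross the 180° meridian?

0

Leg 1: -146.811° → +3.404°, shortest Δλ = 150.215° (east) — does not cross 180°.
Leg 2: +3.404° → -135.370°, shortest Δλ = -138.774° (west) — does not cross 180°.
Leg 3: -135.370° → -61.917°, shortest Δλ = 73.453° (east) — does not cross 180°.
Leg 4: -61.917° → +3.565°, shortest Δλ = 65.482° (east) — does not cross 180°.
Leg 5: +3.565° → -77.545°, shortest Δλ = -81.11° (west) — does not cross 180°.
Total crossings: 0.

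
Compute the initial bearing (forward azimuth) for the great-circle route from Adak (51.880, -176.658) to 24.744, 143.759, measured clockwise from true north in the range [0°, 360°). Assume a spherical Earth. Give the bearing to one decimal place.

243.2°

Δλ = 143.759 − -176.658 = 320.417°; wrapped into (−180°, 180°]: -39.583°.
θ = atan2( sin Δλ · cos φ₂ , cos φ₁ · sin φ₂ − sin φ₁ · cos φ₂ · cos Δλ )
  = atan2(-0.57869, -0.29227) = -116.796° → normalised to [0°, 360°): 243.204°.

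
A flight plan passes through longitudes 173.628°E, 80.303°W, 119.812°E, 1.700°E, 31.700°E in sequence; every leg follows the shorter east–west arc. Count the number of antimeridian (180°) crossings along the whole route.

Leg 1: +173.628° → -80.303°, shortest Δλ = 106.069° (east) — crosses 180°.
Leg 2: -80.303° → +119.812°, shortest Δλ = -159.885° (west) — crosses 180°.
Leg 3: +119.812° → +1.700°, shortest Δλ = -118.112° (west) — does not cross 180°.
Leg 4: +1.700° → +31.700°, shortest Δλ = 30.0° (east) — does not cross 180°.
Total crossings: 2.

2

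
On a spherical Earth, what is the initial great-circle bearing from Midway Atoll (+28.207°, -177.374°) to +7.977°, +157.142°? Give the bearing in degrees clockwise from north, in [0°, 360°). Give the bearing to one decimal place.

Δλ = 157.142 − -177.374 = 334.516°; wrapped into (−180°, 180°]: -25.484°.
θ = atan2( sin Δλ · cos φ₂ , cos φ₁ · sin φ₂ − sin φ₁ · cos φ₂ · cos Δλ )
  = atan2(-0.42610, -0.30025) = -125.170° → normalised to [0°, 360°): 234.830°.

234.8°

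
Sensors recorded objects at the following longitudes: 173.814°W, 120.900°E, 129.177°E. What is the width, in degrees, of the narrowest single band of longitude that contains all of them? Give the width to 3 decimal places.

Sort the longitudes: -173.814°, +120.900°, +129.177°.
Eastward gaps between consecutive values (wrapping around): 294.714°, 8.277°, 57.009°.
Largest gap = 294.714° ⇒ minimal covering band is its complement: 360° − 294.714° = 65.286°.
Band runs from +120.900° eastward to -173.814°, crossing the antimeridian.

65.286°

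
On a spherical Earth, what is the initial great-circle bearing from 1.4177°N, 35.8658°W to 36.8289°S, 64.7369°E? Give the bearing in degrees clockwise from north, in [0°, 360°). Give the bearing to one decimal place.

127.1°

Δλ = 64.7369 − -35.8658 = 100.6027°.
θ = atan2( sin Δλ · cos φ₂ , cos φ₁ · sin φ₂ − sin φ₁ · cos φ₂ · cos Δλ )
  = atan2(0.78676, -0.59560) = 127.127° → normalised to [0°, 360°): 127.127°.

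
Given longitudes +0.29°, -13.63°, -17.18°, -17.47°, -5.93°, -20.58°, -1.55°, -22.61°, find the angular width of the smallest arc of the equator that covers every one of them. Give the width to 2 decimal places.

22.90°

Sort the longitudes: -22.61°, -20.58°, -17.47°, -17.18°, -13.63°, -5.93°, -1.55°, +0.29°.
Eastward gaps between consecutive values (wrapping around): 2.03°, 3.11°, 0.29°, 3.55°, 7.70°, 4.38°, 1.84°, 337.10°.
Largest gap = 337.10° ⇒ minimal covering band is its complement: 360° − 337.10° = 22.90°.
Band runs from -22.61° eastward to +0.29°.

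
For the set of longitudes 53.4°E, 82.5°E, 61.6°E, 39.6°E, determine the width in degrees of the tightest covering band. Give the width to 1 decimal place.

Sort the longitudes: +39.6°, +53.4°, +61.6°, +82.5°.
Eastward gaps between consecutive values (wrapping around): 13.8°, 8.2°, 20.9°, 317.1°.
Largest gap = 317.1° ⇒ minimal covering band is its complement: 360° − 317.1° = 42.9°.
Band runs from +39.6° eastward to +82.5°.

42.9°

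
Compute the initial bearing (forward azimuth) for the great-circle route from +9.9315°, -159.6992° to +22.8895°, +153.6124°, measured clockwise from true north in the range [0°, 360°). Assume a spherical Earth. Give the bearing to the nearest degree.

Δλ = 153.6124 − -159.6992 = 313.3116°; wrapped into (−180°, 180°]: -46.6884°.
θ = atan2( sin Δλ · cos φ₂ , cos φ₁ · sin φ₂ − sin φ₁ · cos φ₂ · cos Δλ )
  = atan2(-0.67034, 0.27413) = -67.758° → normalised to [0°, 360°): 292.242°.

292°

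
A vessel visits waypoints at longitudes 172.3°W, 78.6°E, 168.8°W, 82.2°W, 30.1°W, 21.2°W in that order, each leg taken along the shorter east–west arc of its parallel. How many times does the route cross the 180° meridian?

Leg 1: -172.3° → +78.6°, shortest Δλ = -109.1° (west) — crosses 180°.
Leg 2: +78.6° → -168.8°, shortest Δλ = 112.6° (east) — crosses 180°.
Leg 3: -168.8° → -82.2°, shortest Δλ = 86.6° (east) — does not cross 180°.
Leg 4: -82.2° → -30.1°, shortest Δλ = 52.1° (east) — does not cross 180°.
Leg 5: -30.1° → -21.2°, shortest Δλ = 8.9° (east) — does not cross 180°.
Total crossings: 2.

2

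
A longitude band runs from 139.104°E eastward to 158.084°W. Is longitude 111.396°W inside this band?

No

Band width going east from +139.104° to -158.084°: ((-158.084 − 139.104) mod 360) = 62.812°.
Offset of -111.396° east of the west edge: ((-111.396 − 139.104) mod 360) = 109.500°.
109.500° > 62.812° ⇒ outside.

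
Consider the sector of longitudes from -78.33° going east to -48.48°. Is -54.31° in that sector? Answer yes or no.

Yes

Band width going east from -78.33° to -48.48°: ((-48.48 − -78.33) mod 360) = 29.85°.
Offset of -54.31° east of the west edge: ((-54.31 − -78.33) mod 360) = 24.02°.
24.02° ≤ 29.85° ⇒ inside.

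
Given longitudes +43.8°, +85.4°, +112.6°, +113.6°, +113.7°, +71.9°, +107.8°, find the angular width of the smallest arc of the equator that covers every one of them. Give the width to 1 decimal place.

69.9°

Sort the longitudes: +43.8°, +71.9°, +85.4°, +107.8°, +112.6°, +113.6°, +113.7°.
Eastward gaps between consecutive values (wrapping around): 28.1°, 13.5°, 22.4°, 4.8°, 1.0°, 0.1°, 290.1°.
Largest gap = 290.1° ⇒ minimal covering band is its complement: 360° − 290.1° = 69.9°.
Band runs from +43.8° eastward to +113.7°.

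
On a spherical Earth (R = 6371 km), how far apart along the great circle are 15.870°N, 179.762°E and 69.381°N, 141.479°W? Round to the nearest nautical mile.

Δλ = -141.479 − 179.762 = -321.241°; wrapped into (−180°, 180°]: 38.759°.
Δφ = 69.381 − 15.870 = 53.511°.
a = sin²(Δφ/2) + cos φ₁ · cos φ₂ · sin²(Δλ/2) = 0.239962.
c = 2·atan2(√a, √(1−a)) = 1.02386 rad → d = 6371·c ≈ 6522.99 km ≈ 3522.13 nmi.

3522 nmi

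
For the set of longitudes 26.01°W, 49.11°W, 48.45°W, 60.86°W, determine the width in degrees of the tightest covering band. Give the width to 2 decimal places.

Sort the longitudes: -60.86°, -49.11°, -48.45°, -26.01°.
Eastward gaps between consecutive values (wrapping around): 11.75°, 0.66°, 22.44°, 325.15°.
Largest gap = 325.15° ⇒ minimal covering band is its complement: 360° − 325.15° = 34.85°.
Band runs from -60.86° eastward to -26.01°.

34.85°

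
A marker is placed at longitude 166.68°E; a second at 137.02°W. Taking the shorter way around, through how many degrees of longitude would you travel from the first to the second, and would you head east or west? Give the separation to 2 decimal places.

Raw difference: -137.02 − 166.68 = -303.7°.
Normalise into (−180°, 180°]: -303.7° + 360° = 56.3°.
Positive ⇒ the second point lies to the east; separation 56.30°.

56.30° east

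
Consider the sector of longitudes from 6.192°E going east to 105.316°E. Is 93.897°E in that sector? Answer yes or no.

Yes

Band width going east from +6.192° to +105.316°: ((105.316 − 6.192) mod 360) = 99.124°.
Offset of +93.897° east of the west edge: ((93.897 − 6.192) mod 360) = 87.705°.
87.705° ≤ 99.124° ⇒ inside.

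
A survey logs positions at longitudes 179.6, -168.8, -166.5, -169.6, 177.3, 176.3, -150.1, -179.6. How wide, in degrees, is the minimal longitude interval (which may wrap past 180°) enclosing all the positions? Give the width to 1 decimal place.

Sort the longitudes: -179.6°, -169.6°, -168.8°, -166.5°, -150.1°, +176.3°, +177.3°, +179.6°.
Eastward gaps between consecutive values (wrapping around): 10.0°, 0.8°, 2.3°, 16.4°, 326.4°, 1.0°, 2.3°, 0.8°.
Largest gap = 326.4° ⇒ minimal covering band is its complement: 360° − 326.4° = 33.6°.
Band runs from +176.3° eastward to -150.1°, crossing the antimeridian.

33.6°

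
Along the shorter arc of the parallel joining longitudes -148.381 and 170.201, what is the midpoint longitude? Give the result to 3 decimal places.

-169.090°

Signed shortest Δλ from -148.381° to +170.201° is -41.418°.
Midpoint longitude = -148.381° + (-41.418°)/2 = -148.381° − 20.709° = -169.090°.
(The naïve average (-148.381 + +170.201)/2 = 10.91° is on the wrong side of the globe.)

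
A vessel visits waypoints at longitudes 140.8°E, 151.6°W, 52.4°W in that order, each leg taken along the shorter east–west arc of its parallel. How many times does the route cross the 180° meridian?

1

Leg 1: +140.8° → -151.6°, shortest Δλ = 67.6° (east) — crosses 180°.
Leg 2: -151.6° → -52.4°, shortest Δλ = 99.2° (east) — does not cross 180°.
Total crossings: 1.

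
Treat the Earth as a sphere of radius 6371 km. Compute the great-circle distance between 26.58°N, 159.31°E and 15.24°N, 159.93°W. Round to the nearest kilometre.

Δλ = -159.93 − 159.31 = -319.24°; wrapped into (−180°, 180°]: 40.76°.
Δφ = 15.24 − 26.58 = -11.34°.
a = sin²(Δφ/2) + cos φ₁ · cos φ₂ · sin²(Δλ/2) = 0.114404.
c = 2·atan2(√a, √(1−a)) = 0.69009 rad → d = 6371·c ≈ 4396.53 km.

4397 km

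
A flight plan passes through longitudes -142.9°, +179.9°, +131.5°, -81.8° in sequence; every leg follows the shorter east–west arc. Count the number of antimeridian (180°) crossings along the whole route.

2

Leg 1: -142.9° → +179.9°, shortest Δλ = -37.2° (west) — crosses 180°.
Leg 2: +179.9° → +131.5°, shortest Δλ = -48.4° (west) — does not cross 180°.
Leg 3: +131.5° → -81.8°, shortest Δλ = 146.7° (east) — crosses 180°.
Total crossings: 2.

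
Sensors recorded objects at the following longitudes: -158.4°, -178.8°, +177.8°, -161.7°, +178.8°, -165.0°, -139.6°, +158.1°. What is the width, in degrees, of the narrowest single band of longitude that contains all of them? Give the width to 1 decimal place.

Sort the longitudes: -178.8°, -165.0°, -161.7°, -158.4°, -139.6°, +158.1°, +177.8°, +178.8°.
Eastward gaps between consecutive values (wrapping around): 13.8°, 3.3°, 3.3°, 18.8°, 297.7°, 19.7°, 1.0°, 2.4°.
Largest gap = 297.7° ⇒ minimal covering band is its complement: 360° − 297.7° = 62.3°.
Band runs from +158.1° eastward to -139.6°, crossing the antimeridian.

62.3°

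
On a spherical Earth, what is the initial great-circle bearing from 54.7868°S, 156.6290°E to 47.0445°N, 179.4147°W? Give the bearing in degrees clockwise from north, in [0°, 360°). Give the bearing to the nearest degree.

Δλ = -179.4147 − 156.6290 = -336.0437°; wrapped into (−180°, 180°]: 23.9563°.
θ = atan2( sin Δλ · cos φ₂ , cos φ₁ · sin φ₂ − sin φ₁ · cos φ₂ · cos Δλ )
  = atan2(0.27669, 0.93080) = 16.555° → normalised to [0°, 360°): 16.555°.

17°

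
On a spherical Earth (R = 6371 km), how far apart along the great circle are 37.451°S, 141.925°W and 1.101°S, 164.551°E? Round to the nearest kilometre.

Δλ = 164.551 − -141.925 = 306.476°; wrapped into (−180°, 180°]: -53.524°.
Δφ = -1.101 − -37.451 = 36.350°.
a = sin²(Δφ/2) + cos φ₁ · cos φ₂ · sin²(Δλ/2) = 0.258228.
c = 2·atan2(√a, √(1−a)) = 1.06610 rad → d = 6371·c ≈ 6792.11 km.

6792 km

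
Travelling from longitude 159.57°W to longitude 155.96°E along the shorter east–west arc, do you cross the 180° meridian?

Naïve |155.96 − -159.57| = 315.53° > 180°, so the shorter arc goes the other way round — across 180°.
Signed shortest Δλ = ((155.96 − -159.57 + 180) mod 360) − 180 = -44.47°.
Going west by 44.47° from -159.57° passes through 180° before reaching +155.96°.

Yes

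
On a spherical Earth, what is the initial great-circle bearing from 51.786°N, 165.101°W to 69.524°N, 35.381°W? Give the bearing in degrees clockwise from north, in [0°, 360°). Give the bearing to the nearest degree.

20°

Δλ = -35.381 − -165.101 = 129.720°.
θ = atan2( sin Δλ · cos φ₂ , cos φ₁ · sin φ₂ − sin φ₁ · cos φ₂ · cos Δλ )
  = atan2(0.26907, 0.75516) = 19.611° → normalised to [0°, 360°): 19.611°.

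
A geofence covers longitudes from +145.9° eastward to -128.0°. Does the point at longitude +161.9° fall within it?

Yes

Band width going east from +145.9° to -128.0°: ((-128.0 − 145.9) mod 360) = 86.1°.
Offset of +161.9° east of the west edge: ((161.9 − 145.9) mod 360) = 16.0°.
16.0° ≤ 86.1° ⇒ inside.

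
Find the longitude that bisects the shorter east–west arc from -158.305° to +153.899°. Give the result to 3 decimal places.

Signed shortest Δλ from -158.305° to +153.899° is -47.796°.
Midpoint longitude = -158.305° + (-47.796°)/2 = -158.305° − 23.898° = -182.203°.
Normalise into (−180°, 180°]: +177.797°.
(The naïve average (-158.305 + +153.899)/2 = -2.203° is on the wrong side of the globe.)

+177.797°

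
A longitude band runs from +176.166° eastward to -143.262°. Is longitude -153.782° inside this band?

Yes

Band width going east from +176.166° to -143.262°: ((-143.262 − 176.166) mod 360) = 40.572°.
Offset of -153.782° east of the west edge: ((-153.782 − 176.166) mod 360) = 30.052°.
30.052° ≤ 40.572° ⇒ inside.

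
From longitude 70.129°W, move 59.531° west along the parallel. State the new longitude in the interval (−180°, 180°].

Start at -70.129°; shift −59.531° → -129.660°.
-129.660° already lies in (−180°, 180°].

129.660°W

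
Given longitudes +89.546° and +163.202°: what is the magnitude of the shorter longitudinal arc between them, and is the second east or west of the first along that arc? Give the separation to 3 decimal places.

73.656° east

Raw difference: 163.202 − 89.546 = 73.656°.
Normalise into (−180°, 180°]: 73.656° stays 73.656°.
Positive ⇒ the second point lies to the east; separation 73.656°.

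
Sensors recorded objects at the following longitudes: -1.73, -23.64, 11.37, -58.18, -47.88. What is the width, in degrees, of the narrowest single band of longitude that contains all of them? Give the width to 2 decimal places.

Sort the longitudes: -58.18°, -47.88°, -23.64°, -1.73°, +11.37°.
Eastward gaps between consecutive values (wrapping around): 10.30°, 24.24°, 21.91°, 13.10°, 290.45°.
Largest gap = 290.45° ⇒ minimal covering band is its complement: 360° − 290.45° = 69.55°.
Band runs from -58.18° eastward to +11.37°.

69.55°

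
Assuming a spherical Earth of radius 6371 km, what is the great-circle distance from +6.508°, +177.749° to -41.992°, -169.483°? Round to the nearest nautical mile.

Δλ = -169.483 − 177.749 = -347.232°; wrapped into (−180°, 180°]: 12.768°.
Δφ = -41.992 − 6.508 = -48.500°.
a = sin²(Δφ/2) + cos φ₁ · cos φ₂ · sin²(Δλ/2) = 0.177820.
c = 2·atan2(√a, √(1−a)) = 0.87061 rad → d = 6371·c ≈ 5546.65 km ≈ 2994.95 nmi.

2995 nmi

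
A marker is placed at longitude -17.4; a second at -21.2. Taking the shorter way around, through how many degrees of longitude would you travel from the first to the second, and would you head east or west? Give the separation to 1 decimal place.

Raw difference: -21.2 − -17.4 = -3.8°.
Normalise into (−180°, 180°]: -3.8° stays -3.8°.
Negative ⇒ the second point lies to the west; separation 3.8°.

3.8° west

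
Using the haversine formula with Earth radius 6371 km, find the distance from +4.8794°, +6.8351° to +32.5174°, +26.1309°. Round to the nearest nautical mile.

1981 nmi

Δλ = 26.1309 − 6.8351 = 19.2958°.
Δφ = 32.5174 − 4.8794 = 27.6380°.
a = sin²(Δφ/2) + cos φ₁ · cos φ₂ · sin²(Δλ/2) = 0.080650.
c = 2·atan2(√a, √(1−a)) = 0.57591 rad → d = 6371·c ≈ 3669.09 km ≈ 1981.15 nmi.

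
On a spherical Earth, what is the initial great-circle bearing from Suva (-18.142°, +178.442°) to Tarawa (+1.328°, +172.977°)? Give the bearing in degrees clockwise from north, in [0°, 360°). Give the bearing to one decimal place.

Δλ = 172.977 − 178.442 = -5.465°.
θ = atan2( sin Δλ · cos φ₂ , cos φ₁ · sin φ₂ − sin φ₁ · cos φ₂ · cos Δλ )
  = atan2(-0.09521, 0.33190) = -16.007° → normalised to [0°, 360°): 343.993°.

344.0°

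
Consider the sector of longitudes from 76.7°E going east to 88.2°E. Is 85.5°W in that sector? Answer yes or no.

No

Band width going east from +76.7° to +88.2°: ((88.2 − 76.7) mod 360) = 11.5°.
Offset of -85.5° east of the west edge: ((-85.5 − 76.7) mod 360) = 197.8°.
197.8° > 11.5° ⇒ outside.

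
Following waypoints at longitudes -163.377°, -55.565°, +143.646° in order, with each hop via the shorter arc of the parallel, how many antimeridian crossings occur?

1

Leg 1: -163.377° → -55.565°, shortest Δλ = 107.812° (east) — does not cross 180°.
Leg 2: -55.565° → +143.646°, shortest Δλ = -160.789° (west) — crosses 180°.
Total crossings: 1.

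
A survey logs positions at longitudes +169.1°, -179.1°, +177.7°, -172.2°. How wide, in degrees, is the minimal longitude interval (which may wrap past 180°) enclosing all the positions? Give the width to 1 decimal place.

18.7°

Sort the longitudes: -179.1°, -172.2°, +169.1°, +177.7°.
Eastward gaps between consecutive values (wrapping around): 6.9°, 341.3°, 8.6°, 3.2°.
Largest gap = 341.3° ⇒ minimal covering band is its complement: 360° − 341.3° = 18.7°.
Band runs from +169.1° eastward to -172.2°, crossing the antimeridian.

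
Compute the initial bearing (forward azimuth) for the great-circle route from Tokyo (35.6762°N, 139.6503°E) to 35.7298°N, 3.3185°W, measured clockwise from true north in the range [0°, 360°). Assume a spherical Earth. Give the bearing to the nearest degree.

330°

Δλ = -3.3185 − 139.6503 = -142.9688°.
θ = atan2( sin Δλ · cos φ₂ , cos φ₁ · sin φ₂ − sin φ₁ · cos φ₂ · cos Δλ )
  = atan2(-0.48889, 0.85231) = -29.839° → normalised to [0°, 360°): 330.161°.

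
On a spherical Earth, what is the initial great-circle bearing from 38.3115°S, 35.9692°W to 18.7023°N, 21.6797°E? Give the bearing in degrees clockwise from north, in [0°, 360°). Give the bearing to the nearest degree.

Δλ = 21.6797 − -35.9692 = 57.6489°.
θ = atan2( sin Δλ · cos φ₂ , cos φ₁ · sin φ₂ − sin φ₁ · cos φ₂ · cos Δλ )
  = atan2(0.80018, 0.56581) = 54.735° → normalised to [0°, 360°): 54.735°.

55°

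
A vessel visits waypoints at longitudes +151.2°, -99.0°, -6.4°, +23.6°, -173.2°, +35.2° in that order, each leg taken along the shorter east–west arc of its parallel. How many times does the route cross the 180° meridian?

Leg 1: +151.2° → -99.0°, shortest Δλ = 109.8° (east) — crosses 180°.
Leg 2: -99.0° → -6.4°, shortest Δλ = 92.6° (east) — does not cross 180°.
Leg 3: -6.4° → +23.6°, shortest Δλ = 30.0° (east) — does not cross 180°.
Leg 4: +23.6° → -173.2°, shortest Δλ = 163.2° (east) — crosses 180°.
Leg 5: -173.2° → +35.2°, shortest Δλ = -151.6° (west) — crosses 180°.
Total crossings: 3.

3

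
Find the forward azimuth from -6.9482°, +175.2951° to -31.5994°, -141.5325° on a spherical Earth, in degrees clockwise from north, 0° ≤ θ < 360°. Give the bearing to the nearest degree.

127°

Δλ = -141.5325 − 175.2951 = -316.8276°; wrapped into (−180°, 180°]: 43.1724°.
θ = atan2( sin Δλ · cos φ₂ , cos φ₁ · sin φ₂ − sin φ₁ · cos φ₂ · cos Δλ )
  = atan2(0.58275, -0.44499) = 127.365° → normalised to [0°, 360°): 127.365°.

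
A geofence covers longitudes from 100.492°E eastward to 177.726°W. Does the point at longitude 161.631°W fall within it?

Band width going east from +100.492° to -177.726°: ((-177.726 − 100.492) mod 360) = 81.782°.
Offset of -161.631° east of the west edge: ((-161.631 − 100.492) mod 360) = 97.877°.
97.877° > 81.782° ⇒ outside.

No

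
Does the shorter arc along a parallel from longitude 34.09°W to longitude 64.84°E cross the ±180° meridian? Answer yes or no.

No

Signed shortest Δλ = ((64.84 − -34.09 + 180) mod 360) − 180 = 98.93°.
Going east by 98.93° from -34.09° reaches +64.84° without touching 180°.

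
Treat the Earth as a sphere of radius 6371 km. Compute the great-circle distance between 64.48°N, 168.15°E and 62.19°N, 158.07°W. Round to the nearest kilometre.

Δλ = -158.07 − 168.15 = -326.22°; wrapped into (−180°, 180°]: 33.78°.
Δφ = 62.19 − 64.48 = -2.29°.
a = sin²(Δφ/2) + cos φ₁ · cos φ₂ · sin²(Δλ/2) = 0.017366.
c = 2·atan2(√a, √(1−a)) = 0.26433 rad → d = 6371·c ≈ 1684.03 km.

1684 km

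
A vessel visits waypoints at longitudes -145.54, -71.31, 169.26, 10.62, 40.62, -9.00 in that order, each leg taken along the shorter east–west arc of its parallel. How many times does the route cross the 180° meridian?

Leg 1: -145.54° → -71.31°, shortest Δλ = 74.23° (east) — does not cross 180°.
Leg 2: -71.31° → +169.26°, shortest Δλ = -119.43° (west) — crosses 180°.
Leg 3: +169.26° → +10.62°, shortest Δλ = -158.64° (west) — does not cross 180°.
Leg 4: +10.62° → +40.62°, shortest Δλ = 30.0° (east) — does not cross 180°.
Leg 5: +40.62° → -9.00°, shortest Δλ = -49.62° (west) — does not cross 180°.
Total crossings: 1.

1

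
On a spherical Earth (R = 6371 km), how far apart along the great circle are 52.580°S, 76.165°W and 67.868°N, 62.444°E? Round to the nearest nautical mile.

Δλ = 62.444 − -76.165 = 138.609°.
Δφ = 67.868 − -52.580 = 120.448°.
a = sin²(Δφ/2) + cos φ₁ · cos φ₂ · sin²(Δλ/2) = 0.953715.
c = 2·atan2(√a, √(1−a)) = 2.70792 rad → d = 6371·c ≈ 17252.18 km ≈ 9315.43 nmi.

9315 nmi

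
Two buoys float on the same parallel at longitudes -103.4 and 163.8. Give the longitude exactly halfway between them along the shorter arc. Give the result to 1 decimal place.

Signed shortest Δλ from -103.4° to +163.8° is -92.8°.
Midpoint longitude = -103.4° + (-92.8°)/2 = -103.4° − 46.4° = -149.8°.
(The naïve average (-103.4 + +163.8)/2 = 30.2° is on the wrong side of the globe.)

-149.8°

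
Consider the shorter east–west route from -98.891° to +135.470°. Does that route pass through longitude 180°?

Yes

Naïve |135.470 − -98.891| = 234.361° > 180°, so the shorter arc goes the other way round — across 180°.
Signed shortest Δλ = ((135.470 − -98.891 + 180) mod 360) − 180 = -125.639°.
Going west by 125.639° from -98.891° passes through 180° before reaching +135.470°.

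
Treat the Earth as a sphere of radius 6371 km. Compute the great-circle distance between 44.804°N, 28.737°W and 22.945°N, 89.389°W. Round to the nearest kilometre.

5948 km

Δλ = -89.389 − -28.737 = -60.652°.
Δφ = 22.945 − 44.804 = -21.859°.
a = sin²(Δφ/2) + cos φ₁ · cos φ₂ · sin²(Δλ/2) = 0.202525.
c = 2·atan2(√a, √(1−a)) = 0.93359 rad → d = 6371·c ≈ 5947.91 km.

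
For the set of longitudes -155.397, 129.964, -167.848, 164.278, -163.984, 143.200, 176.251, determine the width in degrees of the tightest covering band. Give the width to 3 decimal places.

74.639°

Sort the longitudes: -167.848°, -163.984°, -155.397°, +129.964°, +143.200°, +164.278°, +176.251°.
Eastward gaps between consecutive values (wrapping around): 3.864°, 8.587°, 285.361°, 13.236°, 21.078°, 11.973°, 15.901°.
Largest gap = 285.361° ⇒ minimal covering band is its complement: 360° − 285.361° = 74.639°.
Band runs from +129.964° eastward to -155.397°, crossing the antimeridian.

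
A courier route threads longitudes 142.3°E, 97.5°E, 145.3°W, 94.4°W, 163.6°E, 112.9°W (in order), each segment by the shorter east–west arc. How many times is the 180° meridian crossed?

Leg 1: +142.3° → +97.5°, shortest Δλ = -44.8° (west) — does not cross 180°.
Leg 2: +97.5° → -145.3°, shortest Δλ = 117.2° (east) — crosses 180°.
Leg 3: -145.3° → -94.4°, shortest Δλ = 50.9° (east) — does not cross 180°.
Leg 4: -94.4° → +163.6°, shortest Δλ = -102.0° (west) — crosses 180°.
Leg 5: +163.6° → -112.9°, shortest Δλ = 83.5° (east) — crosses 180°.
Total crossings: 3.

3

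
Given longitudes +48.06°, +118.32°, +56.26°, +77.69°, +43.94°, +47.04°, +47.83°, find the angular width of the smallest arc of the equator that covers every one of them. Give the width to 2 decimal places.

Sort the longitudes: +43.94°, +47.04°, +47.83°, +48.06°, +56.26°, +77.69°, +118.32°.
Eastward gaps between consecutive values (wrapping around): 3.10°, 0.79°, 0.23°, 8.20°, 21.43°, 40.63°, 285.62°.
Largest gap = 285.62° ⇒ minimal covering band is its complement: 360° − 285.62° = 74.38°.
Band runs from +43.94° eastward to +118.32°.

74.38°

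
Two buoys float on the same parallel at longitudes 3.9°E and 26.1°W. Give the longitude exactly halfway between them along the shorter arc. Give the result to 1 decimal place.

Signed shortest Δλ from +3.9° to -26.1° is -30.0°.
Midpoint longitude = +3.9° + (-30.0°)/2 = +3.9° − 15.0° = -11.1°.

11.1°W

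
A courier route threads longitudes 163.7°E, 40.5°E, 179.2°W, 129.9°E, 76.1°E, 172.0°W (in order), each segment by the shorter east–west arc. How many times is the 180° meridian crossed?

Leg 1: +163.7° → +40.5°, shortest Δλ = -123.2° (west) — does not cross 180°.
Leg 2: +40.5° → -179.2°, shortest Δλ = 140.3° (east) — crosses 180°.
Leg 3: -179.2° → +129.9°, shortest Δλ = -50.9° (west) — crosses 180°.
Leg 4: +129.9° → +76.1°, shortest Δλ = -53.8° (west) — does not cross 180°.
Leg 5: +76.1° → -172.0°, shortest Δλ = 111.9° (east) — crosses 180°.
Total crossings: 3.

3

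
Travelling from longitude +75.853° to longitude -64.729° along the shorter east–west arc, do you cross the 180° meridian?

Signed shortest Δλ = ((-64.729 − 75.853 + 180) mod 360) − 180 = -140.582°.
Going west by 140.582° from +75.853° reaches -64.729° without touching 180°.

No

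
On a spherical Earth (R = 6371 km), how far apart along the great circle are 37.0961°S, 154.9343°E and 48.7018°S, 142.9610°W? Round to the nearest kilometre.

5073 km

Δλ = -142.9610 − 154.9343 = -297.8953°; wrapped into (−180°, 180°]: 62.1047°.
Δφ = -48.7018 − -37.0961 = -11.6057°.
a = sin²(Δφ/2) + cos φ₁ · cos φ₂ · sin²(Δλ/2) = 0.150286.
c = 2·atan2(√a, √(1−a)) = 0.79620 rad → d = 6371·c ≈ 5072.59 km.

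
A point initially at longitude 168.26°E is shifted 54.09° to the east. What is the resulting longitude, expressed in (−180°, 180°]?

Start at +168.26°; shift +54.09° → +222.35°.
+222.35° lies outside (−180°, 180°]; subtract 360° → -137.65°.

137.65°W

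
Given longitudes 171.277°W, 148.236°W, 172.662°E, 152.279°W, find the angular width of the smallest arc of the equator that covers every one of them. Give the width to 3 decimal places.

39.102°

Sort the longitudes: -171.277°, -152.279°, -148.236°, +172.662°.
Eastward gaps between consecutive values (wrapping around): 18.998°, 4.043°, 320.898°, 16.061°.
Largest gap = 320.898° ⇒ minimal covering band is its complement: 360° − 320.898° = 39.102°.
Band runs from +172.662° eastward to -148.236°, crossing the antimeridian.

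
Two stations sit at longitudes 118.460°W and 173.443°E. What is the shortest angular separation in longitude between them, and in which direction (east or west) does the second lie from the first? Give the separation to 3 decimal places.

Raw difference: 173.443 − -118.460 = 291.903°.
Normalise into (−180°, 180°]: 291.903° − 360° = -68.097°.
Negative ⇒ the second point lies to the west; separation 68.097°.

68.097° west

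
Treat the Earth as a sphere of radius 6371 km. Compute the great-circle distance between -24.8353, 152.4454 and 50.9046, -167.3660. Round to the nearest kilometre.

Δλ = -167.3660 − 152.4454 = -319.8114°; wrapped into (−180°, 180°]: 40.1886°.
Δφ = 50.9046 − -24.8353 = 75.7399°.
a = sin²(Δφ/2) + cos φ₁ · cos φ₂ · sin²(Δλ/2) = 0.444390.
c = 2·atan2(√a, √(1−a)) = 1.45935 rad → d = 6371·c ≈ 9297.49 km.

9297 km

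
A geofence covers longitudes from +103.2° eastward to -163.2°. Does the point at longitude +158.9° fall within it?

Band width going east from +103.2° to -163.2°: ((-163.2 − 103.2) mod 360) = 93.6°.
Offset of +158.9° east of the west edge: ((158.9 − 103.2) mod 360) = 55.7°.
55.7° ≤ 93.6° ⇒ inside.

Yes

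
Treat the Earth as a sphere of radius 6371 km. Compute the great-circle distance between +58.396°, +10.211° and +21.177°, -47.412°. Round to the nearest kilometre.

Δλ = -47.412 − 10.211 = -57.623°.
Δφ = 21.177 − 58.396 = -37.219°.
a = sin²(Δφ/2) + cos φ₁ · cos φ₂ · sin²(Δλ/2) = 0.215329.
c = 2·atan2(√a, √(1−a)) = 0.96509 rad → d = 6371·c ≈ 6148.59 km.

6149 km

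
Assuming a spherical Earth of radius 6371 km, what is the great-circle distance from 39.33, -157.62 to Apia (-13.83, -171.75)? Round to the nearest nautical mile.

3288 nmi

Δλ = -171.75 − -157.62 = -14.13°.
Δφ = -13.83 − 39.33 = -53.16°.
a = sin²(Δφ/2) + cos φ₁ · cos φ₂ · sin²(Δλ/2) = 0.211571.
c = 2·atan2(√a, √(1−a)) = 0.95592 rad → d = 6371·c ≈ 6090.16 km ≈ 3288.42 nmi.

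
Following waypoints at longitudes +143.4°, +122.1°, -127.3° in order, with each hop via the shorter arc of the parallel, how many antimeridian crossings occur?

Leg 1: +143.4° → +122.1°, shortest Δλ = -21.3° (west) — does not cross 180°.
Leg 2: +122.1° → -127.3°, shortest Δλ = 110.6° (east) — crosses 180°.
Total crossings: 1.

1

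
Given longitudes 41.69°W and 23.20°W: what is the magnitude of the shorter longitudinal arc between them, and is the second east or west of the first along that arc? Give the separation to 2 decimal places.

Raw difference: -23.20 − -41.69 = 18.49°.
Normalise into (−180°, 180°]: 18.49° stays 18.49°.
Positive ⇒ the second point lies to the east; separation 18.49°.

18.49° east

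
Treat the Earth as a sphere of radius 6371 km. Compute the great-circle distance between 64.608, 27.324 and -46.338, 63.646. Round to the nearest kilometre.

12734 km

Δλ = 63.646 − 27.324 = 36.322°.
Δφ = -46.338 − 64.608 = -110.946°.
a = sin²(Δφ/2) + cos φ₁ · cos φ₂ · sin²(Δλ/2) = 0.707505.
c = 2·atan2(√a, √(1−a)) = 1.99875 rad → d = 6371·c ≈ 12734.04 km.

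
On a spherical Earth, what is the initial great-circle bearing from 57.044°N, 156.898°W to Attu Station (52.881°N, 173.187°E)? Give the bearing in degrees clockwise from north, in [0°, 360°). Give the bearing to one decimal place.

269.0°

Δλ = 173.187 − -156.898 = 330.085°; wrapped into (−180°, 180°]: -29.915°.
θ = atan2( sin Δλ · cos φ₂ , cos φ₁ · sin φ₂ − sin φ₁ · cos φ₂ · cos Δλ )
  = atan2(-0.30096, -0.00513) = -90.976° → normalised to [0°, 360°): 269.024°.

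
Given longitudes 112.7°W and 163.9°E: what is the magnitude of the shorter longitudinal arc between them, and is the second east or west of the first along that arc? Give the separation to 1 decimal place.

83.4° west

Raw difference: 163.9 − -112.7 = 276.6°.
Normalise into (−180°, 180°]: 276.6° − 360° = -83.4°.
Negative ⇒ the second point lies to the west; separation 83.4°.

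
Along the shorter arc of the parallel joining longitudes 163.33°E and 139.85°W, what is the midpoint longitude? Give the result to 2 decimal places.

Signed shortest Δλ from +163.33° to -139.85° is +56.82°.
Midpoint longitude = +163.33° + (+56.82°)/2 = +163.33° + 28.41° = +191.74°.
Normalise into (−180°, 180°]: -168.26°.
(The naïve average (+163.33 + -139.85)/2 = 11.74° is on the wrong side of the globe.)

168.26°W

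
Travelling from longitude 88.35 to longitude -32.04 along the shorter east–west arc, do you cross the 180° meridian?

No

Signed shortest Δλ = ((-32.04 − 88.35 + 180) mod 360) − 180 = -120.39°.
Going west by 120.39° from +88.35° reaches -32.04° without touching 180°.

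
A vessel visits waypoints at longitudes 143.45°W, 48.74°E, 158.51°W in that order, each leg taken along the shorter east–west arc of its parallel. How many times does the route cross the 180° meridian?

2

Leg 1: -143.45° → +48.74°, shortest Δλ = -167.81° (west) — crosses 180°.
Leg 2: +48.74° → -158.51°, shortest Δλ = 152.75° (east) — crosses 180°.
Total crossings: 2.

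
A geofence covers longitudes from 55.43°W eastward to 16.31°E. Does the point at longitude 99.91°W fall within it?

No

Band width going east from -55.43° to +16.31°: ((16.31 − -55.43) mod 360) = 71.74°.
Offset of -99.91° east of the west edge: ((-99.91 − -55.43) mod 360) = 315.52°.
315.52° > 71.74° ⇒ outside.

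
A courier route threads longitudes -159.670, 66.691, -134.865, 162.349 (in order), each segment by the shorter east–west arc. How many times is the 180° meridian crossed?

Leg 1: -159.670° → +66.691°, shortest Δλ = -133.639° (west) — crosses 180°.
Leg 2: +66.691° → -134.865°, shortest Δλ = 158.444° (east) — crosses 180°.
Leg 3: -134.865° → +162.349°, shortest Δλ = -62.786° (west) — crosses 180°.
Total crossings: 3.

3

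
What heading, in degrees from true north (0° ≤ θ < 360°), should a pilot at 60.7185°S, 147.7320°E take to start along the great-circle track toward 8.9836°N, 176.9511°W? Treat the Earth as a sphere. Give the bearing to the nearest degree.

Δλ = -176.9511 − 147.7320 = -324.6831°; wrapped into (−180°, 180°]: 35.3169°.
θ = atan2( sin Δλ · cos φ₂ , cos φ₁ · sin φ₂ − sin φ₁ · cos φ₂ · cos Δλ )
  = atan2(0.57101, 0.77935) = 36.229° → normalised to [0°, 360°): 36.229°.

36°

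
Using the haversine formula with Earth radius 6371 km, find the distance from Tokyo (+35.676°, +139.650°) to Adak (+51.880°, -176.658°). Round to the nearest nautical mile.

2088 nmi

Δλ = -176.658 − 139.650 = -316.308°; wrapped into (−180°, 180°]: 43.692°.
Δφ = 51.880 − 35.676 = 16.204°.
a = sin²(Δφ/2) + cos φ₁ · cos φ₂ · sin²(Δλ/2) = 0.089299.
c = 2·atan2(√a, √(1−a)) = 0.60693 rad → d = 6371·c ≈ 3866.76 km ≈ 2087.88 nmi.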